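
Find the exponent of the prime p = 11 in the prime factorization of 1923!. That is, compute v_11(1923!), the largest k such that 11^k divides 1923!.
v_11(1923!) = 190

Legendre's formula: v_p(n!) = Σ_{k ≥ 1} ⌊n / p^k⌋. For p = 11, n = 1923, the terms are:
  ⌊1923/11^1⌋ = ⌊1923/11⌋ = 174
  ⌊1923/11^2⌋ = ⌊1923/121⌋ = 15
  ⌊1923/11^3⌋ = ⌊1923/1331⌋ = 1
(the next term ⌊1923/11^4⌋ = 0, terminating the sum). Summing: v_11(1923!) = 174 + 15 + 1 = 190.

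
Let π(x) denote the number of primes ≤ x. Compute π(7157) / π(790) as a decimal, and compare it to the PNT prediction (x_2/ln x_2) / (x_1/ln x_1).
π(7157)/π(790) = 915/138 ≈ 6.6304;  PNT prediction ≈ 6.8101.

π(790) = 138 and π(7157) = 915, so π(7157)/π(790) ≈ 6.6304. The PNT-predicted ratio is (7157/ln(7157)) / (790/ln(790)) ≈ 6.8101. The two agree to within a few percent, as expected.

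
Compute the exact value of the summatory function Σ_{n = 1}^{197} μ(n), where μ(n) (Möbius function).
Σ_{n ≤ 197} μ(n) = -7

Compute μ(n) for each 1 ≤ n ≤ 197: μ(1) = 1, μ(2) = -1, μ(3) = -1, μ(4) = 0, μ(5) = -1, μ(6) = 1, μ(7) = -1, μ(8) = 0, μ(9) = 0, μ(10) = 1, μ(11) = -1, μ(12) = 0, μ(13) = -1, μ(14) = 1, μ(15) = 1, μ(16) = 0, μ(17) = -1, μ(18) = 0, μ(19) = -1, μ(20) = 0, μ(21) = 1, μ(22) = 1, μ(23) = -1, μ(24) = 0, μ(25) = 0, μ(26) = 1, μ(27) = 0, μ(28) = 0, μ(29) = -1, μ(30) = -1, μ(31) = -1, μ(32) = 0, μ(33) = 1, μ(34) = 1, μ(35) = 1, μ(36) = 0, μ(37) = -1, μ(38) = 1, μ(39) = 1, μ(40) = 0, μ(41) = -1, μ(42) = -1, μ(43) = -1, μ(44) = 0, μ(45) = 0, μ(46) = 1, μ(47) = -1, μ(48) = 0, μ(49) = 0, μ(50) = 0, μ(51) = 1, μ(52) = 0, μ(53) = -1, μ(54) = 0, μ(55) = 1, μ(56) = 0, μ(57) = 1, μ(58) = 1, μ(59) = -1, μ(60) = 0, μ(61) = -1, μ(62) = 1, μ(63) = 0, μ(64) = 0, μ(65) = 1, μ(66) = -1, μ(67) = -1, μ(68) = 0, μ(69) = 1, μ(70) = -1, μ(71) = -1, μ(72) = 0, μ(73) = -1, μ(74) = 1, μ(75) = 0, μ(76) = 0, μ(77) = 1, μ(78) = -1, μ(79) = -1, μ(80) = 0, μ(81) = 0, μ(82) = 1, μ(83) = -1, μ(84) = 0, μ(85) = 1, μ(86) = 1, μ(87) = 1, μ(88) = 0, μ(89) = -1, μ(90) = 0, μ(91) = 1, μ(92) = 0, μ(93) = 1, μ(94) = 1, μ(95) = 1, μ(96) = 0, μ(97) = -1, μ(98) = 0, μ(99) = 0, μ(100) = 0, μ(101) = -1, μ(102) = -1, μ(103) = -1, μ(104) = 0, μ(105) = -1, μ(106) = 1, μ(107) = -1, μ(108) = 0, μ(109) = -1, μ(110) = -1, μ(111) = 1, μ(112) = 0, μ(113) = -1, μ(114) = -1, μ(115) = 1, μ(116) = 0, μ(117) = 0, μ(118) = 1, μ(119) = 1, μ(120) = 0, μ(121) = 0, μ(122) = 1, μ(123) = 1, μ(124) = 0, μ(125) = 0, μ(126) = 0, μ(127) = -1, μ(128) = 0, μ(129) = 1, μ(130) = -1, μ(131) = -1, μ(132) = 0, μ(133) = 1, μ(134) = 1, μ(135) = 0, μ(136) = 0, μ(137) = -1, μ(138) = -1, μ(139) = -1, μ(140) = 0, μ(141) = 1, μ(142) = 1, μ(143) = 1, μ(144) = 0, μ(145) = 1, μ(146) = 1, μ(147) = 0, μ(148) = 0, μ(149) = -1, μ(150) = 0, μ(151) = -1, μ(152) = 0, μ(153) = 0, μ(154) = -1, μ(155) = 1, μ(156) = 0, μ(157) = -1, μ(158) = 1, μ(159) = 1, μ(160) = 0, μ(161) = 1, μ(162) = 0, μ(163) = -1, μ(164) = 0, μ(165) = -1, μ(166) = 1, μ(167) = -1, μ(168) = 0, μ(169) = 0, μ(170) = -1, μ(171) = 0, μ(172) = 0, μ(173) = -1, μ(174) = -1, μ(175) = 0, μ(176) = 0, μ(177) = 1, μ(178) = 1, μ(179) = -1, μ(180) = 0, μ(181) = -1, μ(182) = -1, μ(183) = 1, μ(184) = 0, μ(185) = 1, μ(186) = -1, μ(187) = 1, μ(188) = 0, μ(189) = 0, μ(190) = -1, μ(191) = -1, μ(192) = 0, μ(193) = -1, μ(194) = 1, μ(195) = -1, μ(196) = 0, μ(197) = -1. Summing all 197 values: -7. (Mertens function M(x) = Σ_{n ≤ x} μ(n); on average M(x) should be small (PNT ⟺ M(x) = o(x)).)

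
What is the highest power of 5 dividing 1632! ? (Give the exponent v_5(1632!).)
v_5(1632!) = 406

Legendre's formula: v_p(n!) = Σ_{k ≥ 1} ⌊n / p^k⌋. For p = 5, n = 1632, the terms are:
  ⌊1632/5^1⌋ = ⌊1632/5⌋ = 326
  ⌊1632/5^2⌋ = ⌊1632/25⌋ = 65
  ⌊1632/5^3⌋ = ⌊1632/125⌋ = 13
  ⌊1632/5^4⌋ = ⌊1632/625⌋ = 2
(the next term ⌊1632/5^5⌋ = 0, terminating the sum). Summing: v_5(1632!) = 326 + 65 + 13 + 2 = 406.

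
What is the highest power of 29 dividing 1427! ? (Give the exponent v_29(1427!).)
v_29(1427!) = 50

Legendre's formula: v_p(n!) = Σ_{k ≥ 1} ⌊n / p^k⌋. For p = 29, n = 1427, the terms are:
  ⌊1427/29^1⌋ = ⌊1427/29⌋ = 49
  ⌊1427/29^2⌋ = ⌊1427/841⌋ = 1
(the next term ⌊1427/29^3⌋ = 0, terminating the sum). Summing: v_29(1427!) = 49 + 1 = 50.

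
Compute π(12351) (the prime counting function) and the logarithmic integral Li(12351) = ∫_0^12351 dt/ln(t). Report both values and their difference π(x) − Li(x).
π(12351) = 1475;  Li(12351) ≈ 1498.41;  π(x) − Li(x) ≈ -23.41.

Direct count of primes ≤ 12351 gives π(12351) = 1475. Numerical evaluation of the logarithmic integral gives Li(12351) ≈ 1498.41. The difference π(x) − Li(x) ≈ -23.41 is typically negative for small/moderate x (Li(x) overestimates), though Littlewood's theorem shows this sign changes infinitely often.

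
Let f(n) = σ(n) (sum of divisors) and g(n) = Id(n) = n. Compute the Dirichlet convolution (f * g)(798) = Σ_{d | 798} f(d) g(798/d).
(σ * Id)(798) = 20475

Divisors of 798: [1, 2, 3, 6, 7, 14, 19, 21, 38, 42, 57, 114, 133, 266, 399, 798]. For each d | 798:
  d = 1: σ(1) · Id(798/1) = 1 · 798 = 798
  d = 2: σ(2) · Id(798/2) = 3 · 399 = 1197
  d = 3: σ(3) · Id(798/3) = 4 · 266 = 1064
  d = 6: σ(6) · Id(798/6) = 12 · 133 = 1596
  d = 7: σ(7) · Id(798/7) = 8 · 114 = 912
  d = 14: σ(14) · Id(798/14) = 24 · 57 = 1368
  d = 19: σ(19) · Id(798/19) = 20 · 42 = 840
  d = 21: σ(21) · Id(798/21) = 32 · 38 = 1216
  d = 38: σ(38) · Id(798/38) = 60 · 21 = 1260
  d = 42: σ(42) · Id(798/42) = 96 · 19 = 1824
  d = 57: σ(57) · Id(798/57) = 80 · 14 = 1120
  d = 114: σ(114) · Id(798/114) = 240 · 7 = 1680
  d = 133: σ(133) · Id(798/133) = 160 · 6 = 960
  d = 266: σ(266) · Id(798/266) = 480 · 3 = 1440
  d = 399: σ(399) · Id(798/399) = 640 · 2 = 1280
  d = 798: σ(798) · Id(798/798) = 1920 · 1 = 1920
Summing: (σ * Id)(798) = 798 + 1197 + 1064 + 1596 + 912 + 1368 + 840 + 1216 + 1260 + 1824 + 1120 + 1680 + 960 + 1440 + 1280 + 1920 = 20475.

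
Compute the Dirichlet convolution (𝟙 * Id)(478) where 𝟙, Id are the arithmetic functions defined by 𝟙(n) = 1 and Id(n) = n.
(𝟙 * Id)(478) = 720

Divisors of 478: [1, 2, 239, 478]. For each d | 478:
  d = 1: 𝟙(1) · Id(478/1) = 1 · 478 = 478
  d = 2: 𝟙(2) · Id(478/2) = 1 · 239 = 239
  d = 239: 𝟙(239) · Id(478/239) = 1 · 2 = 2
  d = 478: 𝟙(478) · Id(478/478) = 1 · 1 = 1
Summing: (𝟙 * Id)(478) = 478 + 239 + 2 + 1 = 720.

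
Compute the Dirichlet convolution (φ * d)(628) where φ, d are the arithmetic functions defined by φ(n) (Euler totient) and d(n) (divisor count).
(φ * d)(628) = 1106

Divisors of 628: [1, 2, 4, 157, 314, 628]. For each d | 628:
  d = 1: φ(1) · d(628/1) = 1 · 6 = 6
  d = 2: φ(2) · d(628/2) = 1 · 4 = 4
  d = 4: φ(4) · d(628/4) = 2 · 2 = 4
  d = 157: φ(157) · d(628/157) = 156 · 3 = 468
  d = 314: φ(314) · d(628/314) = 156 · 2 = 312
  d = 628: φ(628) · d(628/628) = 312 · 1 = 312
Summing: (φ * d)(628) = 6 + 4 + 4 + 468 + 312 + 312 = 1106.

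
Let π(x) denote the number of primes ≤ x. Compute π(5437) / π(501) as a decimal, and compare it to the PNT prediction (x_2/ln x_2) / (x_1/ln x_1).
π(5437)/π(501) = 718/95 ≈ 7.5579;  PNT prediction ≈ 7.8438.

π(501) = 95 and π(5437) = 718, so π(5437)/π(501) ≈ 7.5579. The PNT-predicted ratio is (5437/ln(5437)) / (501/ln(501)) ≈ 7.8438. The two agree to within a few percent, as expected.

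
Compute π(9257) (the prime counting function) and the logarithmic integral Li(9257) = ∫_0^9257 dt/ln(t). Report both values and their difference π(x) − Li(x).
π(9257) = 1147;  Li(9257) ≈ 1165.13;  π(x) − Li(x) ≈ -18.13.

Direct count of primes ≤ 9257 gives π(9257) = 1147. Numerical evaluation of the logarithmic integral gives Li(9257) ≈ 1165.13. The difference π(x) − Li(x) ≈ -18.13 is typically negative for small/moderate x (Li(x) overestimates), though Littlewood's theorem shows this sign changes infinitely often.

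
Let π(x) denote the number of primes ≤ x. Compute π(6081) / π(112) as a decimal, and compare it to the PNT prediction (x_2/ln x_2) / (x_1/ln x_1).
π(6081)/π(112) = 793/29 ≈ 27.3448;  PNT prediction ≈ 29.4034.

π(112) = 29 and π(6081) = 793, so π(6081)/π(112) ≈ 27.3448. The PNT-predicted ratio is (6081/ln(6081)) / (112/ln(112)) ≈ 29.4034. The two agree to within a few percent, as expected.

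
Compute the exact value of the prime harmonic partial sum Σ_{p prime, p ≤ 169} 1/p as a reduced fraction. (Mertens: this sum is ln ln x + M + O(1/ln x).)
Σ 1/p = 1840793455149223796977553240989608507934961889604586193282330007699/962947420735983927056946215901134429196419130606213075415963491270

π(169) = 39, so the primes ≤ 169 are [2, 3, 5, 7, 11, 13, 17, 19, 23, 29, 31, 37, 41, 43, 47, 53, 59, 61, 67, 71, 73, 79, 83, 89, 97, 101, 103, 107, 109, 113, 127, 131, 137, 139, 149, 151, 157, 163, 167]. Summing 1/p over these primes: 1840793455149223796977553240989608507934961889604586193282330007699/962947420735983927056946215901134429196419130606213075415963491270 ≈ 1.9116. Mertens estimate ln ln(169) + 0.2615 ≈ 1.8966.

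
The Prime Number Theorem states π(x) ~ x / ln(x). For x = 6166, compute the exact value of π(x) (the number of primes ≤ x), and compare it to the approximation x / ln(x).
π(6166) = 803;  x/ln(x) ≈ 706.56;  relative error ≈ 12.01%.

Directly count primes up to 6166: π(6166) = 803. The PNT approximation gives 6166/ln(6166) ≈ 6166/8.72681 ≈ 706.56. Relative error (π(x) − x/ln(x)) / π(x) ≈ 12.01%; the approximation is known to undercount slightly (Li(x) is a better estimate).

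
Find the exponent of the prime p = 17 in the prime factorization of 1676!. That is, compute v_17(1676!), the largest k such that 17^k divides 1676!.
v_17(1676!) = 103

Legendre's formula: v_p(n!) = Σ_{k ≥ 1} ⌊n / p^k⌋. For p = 17, n = 1676, the terms are:
  ⌊1676/17^1⌋ = ⌊1676/17⌋ = 98
  ⌊1676/17^2⌋ = ⌊1676/289⌋ = 5
(the next term ⌊1676/17^3⌋ = 0, terminating the sum). Summing: v_17(1676!) = 98 + 5 = 103.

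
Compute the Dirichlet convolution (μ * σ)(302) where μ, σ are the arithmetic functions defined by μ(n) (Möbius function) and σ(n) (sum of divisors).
(μ * σ)(302) = 302

Divisors of 302: [1, 2, 151, 302]. For each d | 302:
  d = 1: μ(1) · σ(302/1) = 1 · 456 = 456
  d = 2: μ(2) · σ(302/2) = -1 · 152 = -152
  d = 151: μ(151) · σ(302/151) = -1 · 3 = -3
  d = 302: μ(302) · σ(302/302) = 1 · 1 = 1
Summing: (μ * σ)(302) = 456 + -152 + -3 + 1 = 302.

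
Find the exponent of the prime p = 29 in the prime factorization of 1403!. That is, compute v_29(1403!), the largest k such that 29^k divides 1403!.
v_29(1403!) = 49

Legendre's formula: v_p(n!) = Σ_{k ≥ 1} ⌊n / p^k⌋. For p = 29, n = 1403, the terms are:
  ⌊1403/29^1⌋ = ⌊1403/29⌋ = 48
  ⌊1403/29^2⌋ = ⌊1403/841⌋ = 1
(the next term ⌊1403/29^3⌋ = 0, terminating the sum). Summing: v_29(1403!) = 48 + 1 = 49.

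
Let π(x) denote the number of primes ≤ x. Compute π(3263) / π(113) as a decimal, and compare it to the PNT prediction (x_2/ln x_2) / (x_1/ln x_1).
π(3263)/π(113) = 461/30 ≈ 15.3667;  PNT prediction ≈ 16.8729.

π(113) = 30 and π(3263) = 461, so π(3263)/π(113) ≈ 15.3667. The PNT-predicted ratio is (3263/ln(3263)) / (113/ln(113)) ≈ 16.8729. The two agree to within a few percent, as expected.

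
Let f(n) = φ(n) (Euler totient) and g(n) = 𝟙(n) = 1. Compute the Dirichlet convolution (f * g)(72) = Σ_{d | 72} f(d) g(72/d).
(φ * 𝟙)(72) = 72

Divisors of 72: [1, 2, 3, 4, 6, 8, 9, 12, 18, 24, 36, 72]. For each d | 72:
  d = 1: φ(1) · 𝟙(72/1) = 1 · 1 = 1
  d = 2: φ(2) · 𝟙(72/2) = 1 · 1 = 1
  d = 3: φ(3) · 𝟙(72/3) = 2 · 1 = 2
  d = 4: φ(4) · 𝟙(72/4) = 2 · 1 = 2
  d = 6: φ(6) · 𝟙(72/6) = 2 · 1 = 2
  d = 8: φ(8) · 𝟙(72/8) = 4 · 1 = 4
  d = 9: φ(9) · 𝟙(72/9) = 6 · 1 = 6
  d = 12: φ(12) · 𝟙(72/12) = 4 · 1 = 4
  d = 18: φ(18) · 𝟙(72/18) = 6 · 1 = 6
  d = 24: φ(24) · 𝟙(72/24) = 8 · 1 = 8
  d = 36: φ(36) · 𝟙(72/36) = 12 · 1 = 12
  d = 72: φ(72) · 𝟙(72/72) = 24 · 1 = 24
Summing: (φ * 𝟙)(72) = 1 + 1 + 2 + 2 + 2 + 4 + 6 + 4 + 6 + 8 + 12 + 24 = 72.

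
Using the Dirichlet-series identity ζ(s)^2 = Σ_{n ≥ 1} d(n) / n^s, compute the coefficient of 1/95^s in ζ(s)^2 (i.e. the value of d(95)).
d(95) = 4

ζ(s)^2 = (Σ 1/m^s)(Σ 1/k^s). The coefficient of 1/n^s in the product is the number of ordered pairs (m, k) with mk = n, which equals d(n). For n = 95, divisors are [1, 5, 19, 95], so d(95) = 4.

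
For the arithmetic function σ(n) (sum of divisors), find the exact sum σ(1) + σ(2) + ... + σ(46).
Σ_{n ≤ 46} σ(n) = 1758

Compute σ(n) for each 1 ≤ n ≤ 46: σ(1) = 1, σ(2) = 3, σ(3) = 4, σ(4) = 7, σ(5) = 6, σ(6) = 12, σ(7) = 8, σ(8) = 15, σ(9) = 13, σ(10) = 18, σ(11) = 12, σ(12) = 28, σ(13) = 14, σ(14) = 24, σ(15) = 24, σ(16) = 31, σ(17) = 18, σ(18) = 39, σ(19) = 20, σ(20) = 42, σ(21) = 32, σ(22) = 36, σ(23) = 24, σ(24) = 60, σ(25) = 31, σ(26) = 42, σ(27) = 40, σ(28) = 56, σ(29) = 30, σ(30) = 72, σ(31) = 32, σ(32) = 63, σ(33) = 48, σ(34) = 54, σ(35) = 48, σ(36) = 91, σ(37) = 38, σ(38) = 60, σ(39) = 56, σ(40) = 90, σ(41) = 42, σ(42) = 96, σ(43) = 44, σ(44) = 84, σ(45) = 78, σ(46) = 72. Summing all 46 values: 1758. (Average order: Σ_{n ≤ x} σ(n) ~ (π²/12) x². For x = 46, (π²/12)·46² ≈ 1740.34.)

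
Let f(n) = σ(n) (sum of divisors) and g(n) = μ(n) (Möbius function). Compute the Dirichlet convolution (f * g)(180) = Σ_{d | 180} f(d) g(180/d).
(σ * μ)(180) = 180

Divisors of 180: [1, 2, 3, 4, 5, 6, 9, 10, 12, 15, 18, 20, 30, 36, 45, 60, 90, 180]. For each d | 180:
  d = 1: σ(1) · μ(180/1) = 1 · 0 = 0
  d = 2: σ(2) · μ(180/2) = 3 · 0 = 0
  d = 3: σ(3) · μ(180/3) = 4 · 0 = 0
  d = 4: σ(4) · μ(180/4) = 7 · 0 = 0
  d = 5: σ(5) · μ(180/5) = 6 · 0 = 0
  d = 6: σ(6) · μ(180/6) = 12 · -1 = -12
  d = 9: σ(9) · μ(180/9) = 13 · 0 = 0
  d = 10: σ(10) · μ(180/10) = 18 · 0 = 0
  d = 12: σ(12) · μ(180/12) = 28 · 1 = 28
  d = 15: σ(15) · μ(180/15) = 24 · 0 = 0
  d = 18: σ(18) · μ(180/18) = 39 · 1 = 39
  d = 20: σ(20) · μ(180/20) = 42 · 0 = 0
  d = 30: σ(30) · μ(180/30) = 72 · 1 = 72
  d = 36: σ(36) · μ(180/36) = 91 · -1 = -91
  d = 45: σ(45) · μ(180/45) = 78 · 0 = 0
  d = 60: σ(60) · μ(180/60) = 168 · -1 = -168
  d = 90: σ(90) · μ(180/90) = 234 · -1 = -234
  d = 180: σ(180) · μ(180/180) = 546 · 1 = 546
Summing: (σ * μ)(180) = 0 + 0 + 0 + 0 + 0 + -12 + 0 + 0 + 28 + 0 + 39 + 0 + 72 + -91 + 0 + -168 + -234 + 546 = 180.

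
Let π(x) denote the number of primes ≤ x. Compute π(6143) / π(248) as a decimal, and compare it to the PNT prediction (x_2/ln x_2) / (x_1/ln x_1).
π(6143)/π(248) = 801/53 ≈ 15.1132;  PNT prediction ≈ 15.6560.

π(248) = 53 and π(6143) = 801, so π(6143)/π(248) ≈ 15.1132. The PNT-predicted ratio is (6143/ln(6143)) / (248/ln(248)) ≈ 15.6560. The two agree to within a few percent, as expected.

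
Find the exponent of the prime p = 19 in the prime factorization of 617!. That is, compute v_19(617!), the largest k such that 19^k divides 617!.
v_19(617!) = 33

Legendre's formula: v_p(n!) = Σ_{k ≥ 1} ⌊n / p^k⌋. For p = 19, n = 617, the terms are:
  ⌊617/19^1⌋ = ⌊617/19⌋ = 32
  ⌊617/19^2⌋ = ⌊617/361⌋ = 1
(the next term ⌊617/19^3⌋ = 0, terminating the sum). Summing: v_19(617!) = 32 + 1 = 33.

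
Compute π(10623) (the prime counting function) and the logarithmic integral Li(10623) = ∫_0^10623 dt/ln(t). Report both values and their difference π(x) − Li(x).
π(10623) = 1295;  Li(10623) ≈ 1313.56;  π(x) − Li(x) ≈ -18.56.

Direct count of primes ≤ 10623 gives π(10623) = 1295. Numerical evaluation of the logarithmic integral gives Li(10623) ≈ 1313.56. The difference π(x) − Li(x) ≈ -18.56 is typically negative for small/moderate x (Li(x) overestimates), though Littlewood's theorem shows this sign changes infinitely often.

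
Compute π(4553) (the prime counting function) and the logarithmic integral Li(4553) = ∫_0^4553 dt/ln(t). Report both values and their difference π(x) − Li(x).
π(4553) = 617;  Li(4553) ≈ 631.51;  π(x) − Li(x) ≈ -14.51.

Direct count of primes ≤ 4553 gives π(4553) = 617. Numerical evaluation of the logarithmic integral gives Li(4553) ≈ 631.51. The difference π(x) − Li(x) ≈ -14.51 is typically negative for small/moderate x (Li(x) overestimates), though Littlewood's theorem shows this sign changes infinitely often.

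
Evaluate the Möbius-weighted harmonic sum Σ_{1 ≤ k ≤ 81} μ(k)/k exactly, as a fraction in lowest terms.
Σ μ(k)/k = -5419230422019661121772083237/214509651156044860526605636942

Values of μ(k) for 1 ≤ k ≤ 81: μ(1) = 1, μ(2) = -1, μ(3) = -1, μ(5) = -1, μ(6) = 1, μ(7) = -1, μ(10) = 1, μ(11) = -1, μ(13) = -1, μ(14) = 1, μ(15) = 1, μ(17) = -1, μ(19) = -1, μ(21) = 1, μ(22) = 1, μ(23) = -1, μ(26) = 1, μ(29) = -1, μ(30) = -1, μ(31) = -1, μ(33) = 1, μ(34) = 1, μ(35) = 1, μ(37) = -1, μ(38) = 1, μ(39) = 1, μ(41) = -1, μ(42) = -1, μ(43) = -1, μ(46) = 1, μ(47) = -1, μ(51) = 1, μ(53) = -1, μ(55) = 1, μ(57) = 1, μ(58) = 1, μ(59) = -1, μ(61) = -1, μ(62) = 1, μ(65) = 1, μ(66) = -1, μ(67) = -1, μ(69) = 1, μ(70) = -1, μ(71) = -1, μ(73) = -1, μ(74) = 1, μ(77) = 1, μ(78) = -1, μ(79) = -1, with μ = 0 on non-squarefree integers. Summing μ(k)/k for k where μ(k) ≠ 0 gives -5419230422019661121772083237/214509651156044860526605636942 ≈ -0.0253. (PNT ⟺ this sum → 0 as n → ∞.)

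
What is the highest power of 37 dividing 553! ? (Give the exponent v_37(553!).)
v_37(553!) = 14

Legendre's formula: v_p(n!) = Σ_{k ≥ 1} ⌊n / p^k⌋. For p = 37, n = 553, the terms are:
  ⌊553/37^1⌋ = ⌊553/37⌋ = 14
(the next term ⌊553/37^2⌋ = 0, terminating the sum). Summing: v_37(553!) = 14 = 14.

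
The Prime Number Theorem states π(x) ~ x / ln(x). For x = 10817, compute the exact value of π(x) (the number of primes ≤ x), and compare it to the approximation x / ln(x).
π(10817) = 1315;  x/ln(x) ≈ 1164.51;  relative error ≈ 11.44%.

Directly count primes up to 10817: π(10817) = 1315. The PNT approximation gives 10817/ln(10817) ≈ 10817/9.28887 ≈ 1164.51. Relative error (π(x) − x/ln(x)) / π(x) ≈ 11.44%; the approximation is known to undercount slightly (Li(x) is a better estimate).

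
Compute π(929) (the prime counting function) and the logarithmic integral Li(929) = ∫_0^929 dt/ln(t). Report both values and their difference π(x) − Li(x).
π(929) = 158;  Li(929) ≈ 167.28;  π(x) − Li(x) ≈ -9.28.

Direct count of primes ≤ 929 gives π(929) = 158. Numerical evaluation of the logarithmic integral gives Li(929) ≈ 167.28. The difference π(x) − Li(x) ≈ -9.28 is typically negative for small/moderate x (Li(x) overestimates), though Littlewood's theorem shows this sign changes infinitely often.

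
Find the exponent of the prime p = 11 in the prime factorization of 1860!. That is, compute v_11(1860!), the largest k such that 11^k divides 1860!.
v_11(1860!) = 185

Legendre's formula: v_p(n!) = Σ_{k ≥ 1} ⌊n / p^k⌋. For p = 11, n = 1860, the terms are:
  ⌊1860/11^1⌋ = ⌊1860/11⌋ = 169
  ⌊1860/11^2⌋ = ⌊1860/121⌋ = 15
  ⌊1860/11^3⌋ = ⌊1860/1331⌋ = 1
(the next term ⌊1860/11^4⌋ = 0, terminating the sum). Summing: v_11(1860!) = 169 + 15 + 1 = 185.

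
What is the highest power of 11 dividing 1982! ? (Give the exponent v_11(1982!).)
v_11(1982!) = 197

Legendre's formula: v_p(n!) = Σ_{k ≥ 1} ⌊n / p^k⌋. For p = 11, n = 1982, the terms are:
  ⌊1982/11^1⌋ = ⌊1982/11⌋ = 180
  ⌊1982/11^2⌋ = ⌊1982/121⌋ = 16
  ⌊1982/11^3⌋ = ⌊1982/1331⌋ = 1
(the next term ⌊1982/11^4⌋ = 0, terminating the sum). Summing: v_11(1982!) = 180 + 16 + 1 = 197.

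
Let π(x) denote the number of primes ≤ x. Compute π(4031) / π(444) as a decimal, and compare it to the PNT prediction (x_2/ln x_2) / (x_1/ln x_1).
π(4031)/π(444) = 557/86 ≈ 6.4767;  PNT prediction ≈ 6.6664.

π(444) = 86 and π(4031) = 557, so π(4031)/π(444) ≈ 6.4767. The PNT-predicted ratio is (4031/ln(4031)) / (444/ln(444)) ≈ 6.6664. The two agree to within a few percent, as expected.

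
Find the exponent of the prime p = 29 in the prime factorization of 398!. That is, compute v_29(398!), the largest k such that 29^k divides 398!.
v_29(398!) = 13

Legendre's formula: v_p(n!) = Σ_{k ≥ 1} ⌊n / p^k⌋. For p = 29, n = 398, the terms are:
  ⌊398/29^1⌋ = ⌊398/29⌋ = 13
(the next term ⌊398/29^2⌋ = 0, terminating the sum). Summing: v_29(398!) = 13 = 13.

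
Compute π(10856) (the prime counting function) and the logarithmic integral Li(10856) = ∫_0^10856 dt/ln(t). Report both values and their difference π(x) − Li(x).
π(10856) = 1319;  Li(10856) ≈ 1338.66;  π(x) − Li(x) ≈ -19.66.

Direct count of primes ≤ 10856 gives π(10856) = 1319. Numerical evaluation of the logarithmic integral gives Li(10856) ≈ 1338.66. The difference π(x) − Li(x) ≈ -19.66 is typically negative for small/moderate x (Li(x) overestimates), though Littlewood's theorem shows this sign changes infinitely often.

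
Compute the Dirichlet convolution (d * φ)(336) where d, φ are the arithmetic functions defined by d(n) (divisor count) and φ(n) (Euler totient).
(d * φ)(336) = 992

Divisors of 336: [1, 2, 3, 4, 6, 7, 8, 12, 14, 16, 21, 24, 28, 42, 48, 56, 84, 112, 168, 336]. For each d | 336:
  d = 1: d(1) · φ(336/1) = 1 · 96 = 96
  d = 2: d(2) · φ(336/2) = 2 · 48 = 96
  d = 3: d(3) · φ(336/3) = 2 · 48 = 96
  d = 4: d(4) · φ(336/4) = 3 · 24 = 72
  d = 6: d(6) · φ(336/6) = 4 · 24 = 96
  d = 7: d(7) · φ(336/7) = 2 · 16 = 32
  d = 8: d(8) · φ(336/8) = 4 · 12 = 48
  d = 12: d(12) · φ(336/12) = 6 · 12 = 72
  d = 14: d(14) · φ(336/14) = 4 · 8 = 32
  d = 16: d(16) · φ(336/16) = 5 · 12 = 60
  d = 21: d(21) · φ(336/21) = 4 · 8 = 32
  d = 24: d(24) · φ(336/24) = 8 · 6 = 48
  d = 28: d(28) · φ(336/28) = 6 · 4 = 24
  d = 42: d(42) · φ(336/42) = 8 · 4 = 32
  d = 48: d(48) · φ(336/48) = 10 · 6 = 60
  d = 56: d(56) · φ(336/56) = 8 · 2 = 16
  d = 84: d(84) · φ(336/84) = 12 · 2 = 24
  d = 112: d(112) · φ(336/112) = 10 · 2 = 20
  d = 168: d(168) · φ(336/168) = 16 · 1 = 16
  d = 336: d(336) · φ(336/336) = 20 · 1 = 20
Summing: (d * φ)(336) = 96 + 96 + 96 + 72 + 96 + 32 + 48 + 72 + 32 + 60 + 32 + 48 + 24 + 32 + 60 + 16 + 24 + 20 + 16 + 20 = 992.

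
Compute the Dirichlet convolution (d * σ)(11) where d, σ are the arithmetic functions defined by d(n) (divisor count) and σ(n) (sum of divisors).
(d * σ)(11) = 14

Divisors of 11: [1, 11]. For each d | 11:
  d = 1: d(1) · σ(11/1) = 1 · 12 = 12
  d = 11: d(11) · σ(11/11) = 2 · 1 = 2
Summing: (d * σ)(11) = 12 + 2 = 14.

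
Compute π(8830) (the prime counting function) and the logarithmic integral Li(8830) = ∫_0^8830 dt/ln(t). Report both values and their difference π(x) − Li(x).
π(8830) = 1099;  Li(8830) ≈ 1118.26;  π(x) − Li(x) ≈ -19.26.

Direct count of primes ≤ 8830 gives π(8830) = 1099. Numerical evaluation of the logarithmic integral gives Li(8830) ≈ 1118.26. The difference π(x) − Li(x) ≈ -19.26 is typically negative for small/moderate x (Li(x) overestimates), though Littlewood's theorem shows this sign changes infinitely often.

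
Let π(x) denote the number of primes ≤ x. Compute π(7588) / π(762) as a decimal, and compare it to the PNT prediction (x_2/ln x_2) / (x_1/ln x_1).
π(7588)/π(762) = 963/135 ≈ 7.1333;  PNT prediction ≈ 7.3963.

π(762) = 135 and π(7588) = 963, so π(7588)/π(762) ≈ 7.1333. The PNT-predicted ratio is (7588/ln(7588)) / (762/ln(762)) ≈ 7.3963. The two agree to within a few percent, as expected.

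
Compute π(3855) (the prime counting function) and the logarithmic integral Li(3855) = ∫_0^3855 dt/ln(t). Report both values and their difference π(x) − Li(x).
π(3855) = 535;  Li(3855) ≈ 547.84;  π(x) − Li(x) ≈ -12.84.

Direct count of primes ≤ 3855 gives π(3855) = 535. Numerical evaluation of the logarithmic integral gives Li(3855) ≈ 547.84. The difference π(x) − Li(x) ≈ -12.84 is typically negative for small/moderate x (Li(x) overestimates), though Littlewood's theorem shows this sign changes infinitely often.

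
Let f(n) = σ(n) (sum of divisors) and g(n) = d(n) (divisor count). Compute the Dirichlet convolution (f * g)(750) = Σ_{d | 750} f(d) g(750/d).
(σ * d)(750) = 7200

Divisors of 750: [1, 2, 3, 5, 6, 10, 15, 25, 30, 50, 75, 125, 150, 250, 375, 750]. For each d | 750:
  d = 1: σ(1) · d(750/1) = 1 · 16 = 16
  d = 2: σ(2) · d(750/2) = 3 · 8 = 24
  d = 3: σ(3) · d(750/3) = 4 · 8 = 32
  d = 5: σ(5) · d(750/5) = 6 · 12 = 72
  d = 6: σ(6) · d(750/6) = 12 · 4 = 48
  d = 10: σ(10) · d(750/10) = 18 · 6 = 108
  d = 15: σ(15) · d(750/15) = 24 · 6 = 144
  d = 25: σ(25) · d(750/25) = 31 · 8 = 248
  d = 30: σ(30) · d(750/30) = 72 · 3 = 216
  d = 50: σ(50) · d(750/50) = 93 · 4 = 372
  d = 75: σ(75) · d(750/75) = 124 · 4 = 496
  d = 125: σ(125) · d(750/125) = 156 · 4 = 624
  d = 150: σ(150) · d(750/150) = 372 · 2 = 744
  d = 250: σ(250) · d(750/250) = 468 · 2 = 936
  d = 375: σ(375) · d(750/375) = 624 · 2 = 1248
  d = 750: σ(750) · d(750/750) = 1872 · 1 = 1872
Summing: (σ * d)(750) = 16 + 24 + 32 + 72 + 48 + 108 + 144 + 248 + 216 + 372 + 496 + 624 + 744 + 936 + 1248 + 1872 = 7200.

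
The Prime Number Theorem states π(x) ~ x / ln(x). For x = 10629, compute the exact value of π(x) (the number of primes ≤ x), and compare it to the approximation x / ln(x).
π(10629) = 1296;  x/ln(x) ≈ 1146.44;  relative error ≈ 11.54%.

Directly count primes up to 10629: π(10629) = 1296. The PNT approximation gives 10629/ln(10629) ≈ 10629/9.27134 ≈ 1146.44. Relative error (π(x) − x/ln(x)) / π(x) ≈ 11.54%; the approximation is known to undercount slightly (Li(x) is a better estimate).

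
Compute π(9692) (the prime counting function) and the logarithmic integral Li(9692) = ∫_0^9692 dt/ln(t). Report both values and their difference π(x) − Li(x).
π(9692) = 1196;  Li(9692) ≈ 1212.64;  π(x) − Li(x) ≈ -16.64.

Direct count of primes ≤ 9692 gives π(9692) = 1196. Numerical evaluation of the logarithmic integral gives Li(9692) ≈ 1212.64. The difference π(x) − Li(x) ≈ -16.64 is typically negative for small/moderate x (Li(x) overestimates), though Littlewood's theorem shows this sign changes infinitely often.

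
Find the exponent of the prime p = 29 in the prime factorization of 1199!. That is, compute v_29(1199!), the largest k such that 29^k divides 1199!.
v_29(1199!) = 42

Legendre's formula: v_p(n!) = Σ_{k ≥ 1} ⌊n / p^k⌋. For p = 29, n = 1199, the terms are:
  ⌊1199/29^1⌋ = ⌊1199/29⌋ = 41
  ⌊1199/29^2⌋ = ⌊1199/841⌋ = 1
(the next term ⌊1199/29^3⌋ = 0, terminating the sum). Summing: v_29(1199!) = 41 + 1 = 42.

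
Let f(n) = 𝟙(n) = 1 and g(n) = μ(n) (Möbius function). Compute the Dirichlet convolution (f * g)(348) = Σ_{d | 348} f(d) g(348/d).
(𝟙 * μ)(348) = 0

Divisors of 348: [1, 2, 3, 4, 6, 12, 29, 58, 87, 116, 174, 348]. For each d | 348:
  d = 1: 𝟙(1) · μ(348/1) = 1 · 0 = 0
  d = 2: 𝟙(2) · μ(348/2) = 1 · -1 = -1
  d = 3: 𝟙(3) · μ(348/3) = 1 · 0 = 0
  d = 4: 𝟙(4) · μ(348/4) = 1 · 1 = 1
  d = 6: 𝟙(6) · μ(348/6) = 1 · 1 = 1
  d = 12: 𝟙(12) · μ(348/12) = 1 · -1 = -1
  d = 29: 𝟙(29) · μ(348/29) = 1 · 0 = 0
  d = 58: 𝟙(58) · μ(348/58) = 1 · 1 = 1
  d = 87: 𝟙(87) · μ(348/87) = 1 · 0 = 0
  d = 116: 𝟙(116) · μ(348/116) = 1 · -1 = -1
  d = 174: 𝟙(174) · μ(348/174) = 1 · -1 = -1
  d = 348: 𝟙(348) · μ(348/348) = 1 · 1 = 1
Summing: (𝟙 * μ)(348) = 0 + -1 + 0 + 1 + 1 + -1 + 0 + 1 + 0 + -1 + -1 + 1 = 0.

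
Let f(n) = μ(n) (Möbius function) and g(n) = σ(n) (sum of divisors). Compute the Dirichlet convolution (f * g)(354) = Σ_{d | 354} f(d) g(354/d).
(μ * σ)(354) = 354

Divisors of 354: [1, 2, 3, 6, 59, 118, 177, 354]. For each d | 354:
  d = 1: μ(1) · σ(354/1) = 1 · 720 = 720
  d = 2: μ(2) · σ(354/2) = -1 · 240 = -240
  d = 3: μ(3) · σ(354/3) = -1 · 180 = -180
  d = 6: μ(6) · σ(354/6) = 1 · 60 = 60
  d = 59: μ(59) · σ(354/59) = -1 · 12 = -12
  d = 118: μ(118) · σ(354/118) = 1 · 4 = 4
  d = 177: μ(177) · σ(354/177) = 1 · 3 = 3
  d = 354: μ(354) · σ(354/354) = -1 · 1 = -1
Summing: (μ * σ)(354) = 720 + -240 + -180 + 60 + -12 + 4 + 3 + -1 = 354.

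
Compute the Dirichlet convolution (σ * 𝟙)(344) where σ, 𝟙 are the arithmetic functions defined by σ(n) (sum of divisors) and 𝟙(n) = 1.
(σ * 𝟙)(344) = 1170

Divisors of 344: [1, 2, 4, 8, 43, 86, 172, 344]. For each d | 344:
  d = 1: σ(1) · 𝟙(344/1) = 1 · 1 = 1
  d = 2: σ(2) · 𝟙(344/2) = 3 · 1 = 3
  d = 4: σ(4) · 𝟙(344/4) = 7 · 1 = 7
  d = 8: σ(8) · 𝟙(344/8) = 15 · 1 = 15
  d = 43: σ(43) · 𝟙(344/43) = 44 · 1 = 44
  d = 86: σ(86) · 𝟙(344/86) = 132 · 1 = 132
  d = 172: σ(172) · 𝟙(344/172) = 308 · 1 = 308
  d = 344: σ(344) · 𝟙(344/344) = 660 · 1 = 660
Summing: (σ * 𝟙)(344) = 1 + 3 + 7 + 15 + 44 + 132 + 308 + 660 = 1170.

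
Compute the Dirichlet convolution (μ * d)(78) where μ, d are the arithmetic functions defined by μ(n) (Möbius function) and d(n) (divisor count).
(μ * d)(78) = 1

Divisors of 78: [1, 2, 3, 6, 13, 26, 39, 78]. For each d | 78:
  d = 1: μ(1) · d(78/1) = 1 · 8 = 8
  d = 2: μ(2) · d(78/2) = -1 · 4 = -4
  d = 3: μ(3) · d(78/3) = -1 · 4 = -4
  d = 6: μ(6) · d(78/6) = 1 · 2 = 2
  d = 13: μ(13) · d(78/13) = -1 · 4 = -4
  d = 26: μ(26) · d(78/26) = 1 · 2 = 2
  d = 39: μ(39) · d(78/39) = 1 · 2 = 2
  d = 78: μ(78) · d(78/78) = -1 · 1 = -1
Summing: (μ * d)(78) = 8 + -4 + -4 + 2 + -4 + 2 + 2 + -1 = 1.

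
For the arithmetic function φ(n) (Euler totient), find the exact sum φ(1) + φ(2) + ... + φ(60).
Σ_{n ≤ 60} φ(n) = 1102

Compute φ(n) for each 1 ≤ n ≤ 60: φ(1) = 1, φ(2) = 1, φ(3) = 2, φ(4) = 2, φ(5) = 4, φ(6) = 2, φ(7) = 6, φ(8) = 4, φ(9) = 6, φ(10) = 4, φ(11) = 10, φ(12) = 4, φ(13) = 12, φ(14) = 6, φ(15) = 8, φ(16) = 8, φ(17) = 16, φ(18) = 6, φ(19) = 18, φ(20) = 8, φ(21) = 12, φ(22) = 10, φ(23) = 22, φ(24) = 8, φ(25) = 20, φ(26) = 12, φ(27) = 18, φ(28) = 12, φ(29) = 28, φ(30) = 8, φ(31) = 30, φ(32) = 16, φ(33) = 20, φ(34) = 16, φ(35) = 24, φ(36) = 12, φ(37) = 36, φ(38) = 18, φ(39) = 24, φ(40) = 16, φ(41) = 40, φ(42) = 12, φ(43) = 42, φ(44) = 20, φ(45) = 24, φ(46) = 22, φ(47) = 46, φ(48) = 16, φ(49) = 42, φ(50) = 20, φ(51) = 32, φ(52) = 24, φ(53) = 52, φ(54) = 18, φ(55) = 40, φ(56) = 24, φ(57) = 36, φ(58) = 28, φ(59) = 58, φ(60) = 16. Summing all 60 values: 1102. (Average order: Σ_{n ≤ x} φ(n) ~ (3/π²) x². For x = 60, (3/π²)·60² ≈ 1094.27.)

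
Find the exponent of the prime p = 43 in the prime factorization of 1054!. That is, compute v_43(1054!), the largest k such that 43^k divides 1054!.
v_43(1054!) = 24

Legendre's formula: v_p(n!) = Σ_{k ≥ 1} ⌊n / p^k⌋. For p = 43, n = 1054, the terms are:
  ⌊1054/43^1⌋ = ⌊1054/43⌋ = 24
(the next term ⌊1054/43^2⌋ = 0, terminating the sum). Summing: v_43(1054!) = 24 = 24.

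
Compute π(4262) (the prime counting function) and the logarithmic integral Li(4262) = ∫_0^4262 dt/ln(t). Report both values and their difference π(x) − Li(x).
π(4262) = 585;  Li(4262) ≈ 596.83;  π(x) − Li(x) ≈ -11.83.

Direct count of primes ≤ 4262 gives π(4262) = 585. Numerical evaluation of the logarithmic integral gives Li(4262) ≈ 596.83. The difference π(x) − Li(x) ≈ -11.83 is typically negative for small/moderate x (Li(x) overestimates), though Littlewood's theorem shows this sign changes infinitely often.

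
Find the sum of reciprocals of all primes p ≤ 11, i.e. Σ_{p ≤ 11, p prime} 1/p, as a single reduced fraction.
Σ 1/p = 2927/2310

π(11) = 5, so the primes ≤ 11 are [2, 3, 5, 7, 11]. Summing 1/p over these primes: 2927/2310 ≈ 1.2671. Mertens estimate ln ln(11) + 0.2615 ≈ 1.1361.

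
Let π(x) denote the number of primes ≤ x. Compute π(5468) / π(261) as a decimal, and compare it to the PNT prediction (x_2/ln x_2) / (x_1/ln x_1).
π(5468)/π(261) = 721/55 ≈ 13.1091;  PNT prediction ≈ 13.5451.

π(261) = 55 and π(5468) = 721, so π(5468)/π(261) ≈ 13.1091. The PNT-predicted ratio is (5468/ln(5468)) / (261/ln(261)) ≈ 13.5451. The two agree to within a few percent, as expected.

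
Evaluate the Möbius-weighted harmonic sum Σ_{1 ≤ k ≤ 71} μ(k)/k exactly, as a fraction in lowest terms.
Σ μ(k)/k = -200643437220052588790575/15941166575048541741926154

Values of μ(k) for 1 ≤ k ≤ 71: μ(1) = 1, μ(2) = -1, μ(3) = -1, μ(5) = -1, μ(6) = 1, μ(7) = -1, μ(10) = 1, μ(11) = -1, μ(13) = -1, μ(14) = 1, μ(15) = 1, μ(17) = -1, μ(19) = -1, μ(21) = 1, μ(22) = 1, μ(23) = -1, μ(26) = 1, μ(29) = -1, μ(30) = -1, μ(31) = -1, μ(33) = 1, μ(34) = 1, μ(35) = 1, μ(37) = -1, μ(38) = 1, μ(39) = 1, μ(41) = -1, μ(42) = -1, μ(43) = -1, μ(46) = 1, μ(47) = -1, μ(51) = 1, μ(53) = -1, μ(55) = 1, μ(57) = 1, μ(58) = 1, μ(59) = -1, μ(61) = -1, μ(62) = 1, μ(65) = 1, μ(66) = -1, μ(67) = -1, μ(69) = 1, μ(70) = -1, μ(71) = -1, with μ = 0 on non-squarefree integers. Summing μ(k)/k for k where μ(k) ≠ 0 gives -200643437220052588790575/15941166575048541741926154 ≈ -0.0126. (PNT ⟺ this sum → 0 as n → ∞.)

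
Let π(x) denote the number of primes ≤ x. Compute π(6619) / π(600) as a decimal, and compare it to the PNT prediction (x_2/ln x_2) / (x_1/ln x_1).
π(6619)/π(600) = 855/109 ≈ 7.8440;  PNT prediction ≈ 8.0213.

π(600) = 109 and π(6619) = 855, so π(6619)/π(600) ≈ 7.8440. The PNT-predicted ratio is (6619/ln(6619)) / (600/ln(600)) ≈ 8.0213. The two agree to within a few percent, as expected.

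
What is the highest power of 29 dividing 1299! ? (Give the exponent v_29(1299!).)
v_29(1299!) = 45

Legendre's formula: v_p(n!) = Σ_{k ≥ 1} ⌊n / p^k⌋. For p = 29, n = 1299, the terms are:
  ⌊1299/29^1⌋ = ⌊1299/29⌋ = 44
  ⌊1299/29^2⌋ = ⌊1299/841⌋ = 1
(the next term ⌊1299/29^3⌋ = 0, terminating the sum). Summing: v_29(1299!) = 44 + 1 = 45.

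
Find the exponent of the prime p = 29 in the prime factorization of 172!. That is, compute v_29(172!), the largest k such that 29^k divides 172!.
v_29(172!) = 5

Legendre's formula: v_p(n!) = Σ_{k ≥ 1} ⌊n / p^k⌋. For p = 29, n = 172, the terms are:
  ⌊172/29^1⌋ = ⌊172/29⌋ = 5
(the next term ⌊172/29^2⌋ = 0, terminating the sum). Summing: v_29(172!) = 5 = 5.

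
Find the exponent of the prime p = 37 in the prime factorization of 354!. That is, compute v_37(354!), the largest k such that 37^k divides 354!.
v_37(354!) = 9

Legendre's formula: v_p(n!) = Σ_{k ≥ 1} ⌊n / p^k⌋. For p = 37, n = 354, the terms are:
  ⌊354/37^1⌋ = ⌊354/37⌋ = 9
(the next term ⌊354/37^2⌋ = 0, terminating the sum). Summing: v_37(354!) = 9 = 9.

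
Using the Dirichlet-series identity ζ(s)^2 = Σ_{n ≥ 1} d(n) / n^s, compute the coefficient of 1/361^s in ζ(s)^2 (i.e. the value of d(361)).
d(361) = 3

ζ(s)^2 = (Σ 1/m^s)(Σ 1/k^s). The coefficient of 1/n^s in the product is the number of ordered pairs (m, k) with mk = n, which equals d(n). For n = 361, divisors are [1, 19, 361], so d(361) = 3.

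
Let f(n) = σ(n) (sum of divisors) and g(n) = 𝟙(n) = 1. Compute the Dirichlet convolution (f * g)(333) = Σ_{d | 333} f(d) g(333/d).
(σ * 𝟙)(333) = 702

Divisors of 333: [1, 3, 9, 37, 111, 333]. For each d | 333:
  d = 1: σ(1) · 𝟙(333/1) = 1 · 1 = 1
  d = 3: σ(3) · 𝟙(333/3) = 4 · 1 = 4
  d = 9: σ(9) · 𝟙(333/9) = 13 · 1 = 13
  d = 37: σ(37) · 𝟙(333/37) = 38 · 1 = 38
  d = 111: σ(111) · 𝟙(333/111) = 152 · 1 = 152
  d = 333: σ(333) · 𝟙(333/333) = 494 · 1 = 494
Summing: (σ * 𝟙)(333) = 1 + 4 + 13 + 38 + 152 + 494 = 702.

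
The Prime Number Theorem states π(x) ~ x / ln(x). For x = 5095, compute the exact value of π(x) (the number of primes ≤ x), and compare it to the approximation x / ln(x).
π(5095) = 680;  x/ln(x) ≈ 596.88;  relative error ≈ 12.22%.

Directly count primes up to 5095: π(5095) = 680. The PNT approximation gives 5095/ln(5095) ≈ 5095/8.53601 ≈ 596.88. Relative error (π(x) − x/ln(x)) / π(x) ≈ 12.22%; the approximation is known to undercount slightly (Li(x) is a better estimate).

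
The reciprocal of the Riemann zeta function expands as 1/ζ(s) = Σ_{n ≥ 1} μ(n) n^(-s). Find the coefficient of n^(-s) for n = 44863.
μ(44863) = 1

Factor n = 44863 = 7 · 13 · 17 · 29. μ(n) = 0 if any exponent ≥ 2 (not squarefree); otherwise μ(n) = (−1)^{ω(n)} where ω(n) is the number of distinct prime factors. Applying: μ(44863) = 1.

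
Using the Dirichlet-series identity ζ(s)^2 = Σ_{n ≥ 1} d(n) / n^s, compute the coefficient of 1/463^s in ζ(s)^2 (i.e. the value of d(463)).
d(463) = 2

ζ(s)^2 = (Σ 1/m^s)(Σ 1/k^s). The coefficient of 1/n^s in the product is the number of ordered pairs (m, k) with mk = n, which equals d(n). For n = 463, divisors are [1, 463], so d(463) = 2.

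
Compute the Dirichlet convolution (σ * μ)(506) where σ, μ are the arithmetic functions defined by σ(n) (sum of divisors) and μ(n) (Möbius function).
(σ * μ)(506) = 506

Divisors of 506: [1, 2, 11, 22, 23, 46, 253, 506]. For each d | 506:
  d = 1: σ(1) · μ(506/1) = 1 · -1 = -1
  d = 2: σ(2) · μ(506/2) = 3 · 1 = 3
  d = 11: σ(11) · μ(506/11) = 12 · 1 = 12
  d = 22: σ(22) · μ(506/22) = 36 · -1 = -36
  d = 23: σ(23) · μ(506/23) = 24 · 1 = 24
  d = 46: σ(46) · μ(506/46) = 72 · -1 = -72
  d = 253: σ(253) · μ(506/253) = 288 · -1 = -288
  d = 506: σ(506) · μ(506/506) = 864 · 1 = 864
Summing: (σ * μ)(506) = -1 + 3 + 12 + -36 + 24 + -72 + -288 + 864 = 506.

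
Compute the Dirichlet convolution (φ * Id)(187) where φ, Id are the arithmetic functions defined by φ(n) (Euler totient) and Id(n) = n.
(φ * Id)(187) = 693

Divisors of 187: [1, 11, 17, 187]. For each d | 187:
  d = 1: φ(1) · Id(187/1) = 1 · 187 = 187
  d = 11: φ(11) · Id(187/11) = 10 · 17 = 170
  d = 17: φ(17) · Id(187/17) = 16 · 11 = 176
  d = 187: φ(187) · Id(187/187) = 160 · 1 = 160
Summing: (φ * Id)(187) = 187 + 170 + 176 + 160 = 693.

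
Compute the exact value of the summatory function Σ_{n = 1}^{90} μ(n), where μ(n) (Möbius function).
Σ_{n ≤ 90} μ(n) = -2

Compute μ(n) for each 1 ≤ n ≤ 90: μ(1) = 1, μ(2) = -1, μ(3) = -1, μ(4) = 0, μ(5) = -1, μ(6) = 1, μ(7) = -1, μ(8) = 0, μ(9) = 0, μ(10) = 1, μ(11) = -1, μ(12) = 0, μ(13) = -1, μ(14) = 1, μ(15) = 1, μ(16) = 0, μ(17) = -1, μ(18) = 0, μ(19) = -1, μ(20) = 0, μ(21) = 1, μ(22) = 1, μ(23) = -1, μ(24) = 0, μ(25) = 0, μ(26) = 1, μ(27) = 0, μ(28) = 0, μ(29) = -1, μ(30) = -1, μ(31) = -1, μ(32) = 0, μ(33) = 1, μ(34) = 1, μ(35) = 1, μ(36) = 0, μ(37) = -1, μ(38) = 1, μ(39) = 1, μ(40) = 0, μ(41) = -1, μ(42) = -1, μ(43) = -1, μ(44) = 0, μ(45) = 0, μ(46) = 1, μ(47) = -1, μ(48) = 0, μ(49) = 0, μ(50) = 0, μ(51) = 1, μ(52) = 0, μ(53) = -1, μ(54) = 0, μ(55) = 1, μ(56) = 0, μ(57) = 1, μ(58) = 1, μ(59) = -1, μ(60) = 0, μ(61) = -1, μ(62) = 1, μ(63) = 0, μ(64) = 0, μ(65) = 1, μ(66) = -1, μ(67) = -1, μ(68) = 0, μ(69) = 1, μ(70) = -1, μ(71) = -1, μ(72) = 0, μ(73) = -1, μ(74) = 1, μ(75) = 0, μ(76) = 0, μ(77) = 1, μ(78) = -1, μ(79) = -1, μ(80) = 0, μ(81) = 0, μ(82) = 1, μ(83) = -1, μ(84) = 0, μ(85) = 1, μ(86) = 1, μ(87) = 1, μ(88) = 0, μ(89) = -1, μ(90) = 0. Summing all 90 values: -2. (Mertens function M(x) = Σ_{n ≤ x} μ(n); on average M(x) should be small (PNT ⟺ M(x) = o(x)).)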